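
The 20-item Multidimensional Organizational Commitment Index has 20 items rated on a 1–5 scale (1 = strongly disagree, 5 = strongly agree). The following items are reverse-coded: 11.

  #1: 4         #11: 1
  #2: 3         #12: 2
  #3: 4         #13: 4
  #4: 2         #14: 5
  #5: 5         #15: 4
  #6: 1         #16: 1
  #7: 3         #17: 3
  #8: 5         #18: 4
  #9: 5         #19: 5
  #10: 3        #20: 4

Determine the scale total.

Apply reverse scoring (reverse-coded value = 6 − response):
  item 11: 6 − 1 = 5
After reverse-coding: 4, 3, 4, 2, 5, 1, 3, 5, 5, 3, 5, 2, 4, 5, 4, 1, 3, 4, 5, 4
Total = 4 + 3 + 4 + 2 + 5 + 1 + 3 + 5 + 5 + 3 + 5 + 2 + 4 + 5 + 4 + 1 + 3 + 4 + 5 + 4 = 72

72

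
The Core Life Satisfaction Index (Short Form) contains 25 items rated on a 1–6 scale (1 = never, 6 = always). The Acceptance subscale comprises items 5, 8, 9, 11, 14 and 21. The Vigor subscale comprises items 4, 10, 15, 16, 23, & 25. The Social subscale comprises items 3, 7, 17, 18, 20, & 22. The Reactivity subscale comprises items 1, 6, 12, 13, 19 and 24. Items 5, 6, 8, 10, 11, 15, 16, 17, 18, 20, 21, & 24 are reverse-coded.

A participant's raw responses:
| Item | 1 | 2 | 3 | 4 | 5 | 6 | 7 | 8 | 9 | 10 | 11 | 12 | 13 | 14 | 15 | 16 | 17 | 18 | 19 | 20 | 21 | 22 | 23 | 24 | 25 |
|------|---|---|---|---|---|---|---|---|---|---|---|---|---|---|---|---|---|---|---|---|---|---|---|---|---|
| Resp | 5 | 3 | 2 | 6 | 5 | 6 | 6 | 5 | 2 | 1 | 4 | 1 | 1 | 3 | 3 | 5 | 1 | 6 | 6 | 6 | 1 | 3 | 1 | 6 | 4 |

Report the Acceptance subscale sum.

Acceptance items: 5, 8, 9, 11, 14, 21.
Of these, items 5, 8, 11 and 21 are reverse-coded; on a 1–6 scale, reversed = 7 − raw.
  item 5: 7 − 5 = 2
  item 8: 7 − 5 = 2
  item 9: 2
  item 11: 7 − 4 = 3
  item 14: 3
  item 21: 7 − 1 = 6
Sum = 2 + 2 + 2 + 3 + 3 + 6 = 18

18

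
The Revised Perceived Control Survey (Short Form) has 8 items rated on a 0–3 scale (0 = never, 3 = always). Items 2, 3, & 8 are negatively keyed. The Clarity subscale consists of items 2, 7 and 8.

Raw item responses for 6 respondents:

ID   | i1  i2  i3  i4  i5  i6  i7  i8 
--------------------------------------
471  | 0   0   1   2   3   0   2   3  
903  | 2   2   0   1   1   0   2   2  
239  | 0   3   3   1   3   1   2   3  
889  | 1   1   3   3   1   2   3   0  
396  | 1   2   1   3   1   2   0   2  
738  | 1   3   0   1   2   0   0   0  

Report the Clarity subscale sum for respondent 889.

Respondent 889 raw: 1, 1, 3, 3, 1, 2, 3, 0.
Clarity items: 2, 7, 8.
Reverse-coded (reverse-coded value = 3 − response):
  item 2: 3 − 1 = 2
  item 7: 3
  item 8: 3 − 0 = 3
Sum = 2 + 3 + 3 = 8

8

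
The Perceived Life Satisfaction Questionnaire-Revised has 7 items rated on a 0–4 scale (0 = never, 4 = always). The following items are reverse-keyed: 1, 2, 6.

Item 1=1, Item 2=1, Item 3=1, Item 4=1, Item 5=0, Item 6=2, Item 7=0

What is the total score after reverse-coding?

10

Reversing items 1, 2, & 6 with 4 − raw:
Total = (4−1) + (4−1) + 1 + 1 + 0 + (4−2) + 0
      = 3 + 3 + 1 + 1 + 0 + 2 + 0 = 10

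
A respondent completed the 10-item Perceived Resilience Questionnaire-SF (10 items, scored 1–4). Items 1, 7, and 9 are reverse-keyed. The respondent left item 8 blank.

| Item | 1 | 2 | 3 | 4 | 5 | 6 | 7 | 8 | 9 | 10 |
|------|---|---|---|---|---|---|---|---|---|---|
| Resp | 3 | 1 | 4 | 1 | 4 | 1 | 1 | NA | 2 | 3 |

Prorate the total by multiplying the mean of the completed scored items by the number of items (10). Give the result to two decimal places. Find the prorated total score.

Reverse-coded (reversed = (1+4) − raw = 5 − raw):
  item 1: 5 − 3 = 2
  item 7: 5 − 1 = 4
  item 9: 5 − 2 = 3
Completed scored items (9 of 10): 2, 1, 4, 1, 4, 1, 4, 3, 3; sum = 23.
Person mean = 23 / 9 ≈ 2.5556
Prorated total = (23 / 9) × 10 = 25.56 (to 2 dp)

25.56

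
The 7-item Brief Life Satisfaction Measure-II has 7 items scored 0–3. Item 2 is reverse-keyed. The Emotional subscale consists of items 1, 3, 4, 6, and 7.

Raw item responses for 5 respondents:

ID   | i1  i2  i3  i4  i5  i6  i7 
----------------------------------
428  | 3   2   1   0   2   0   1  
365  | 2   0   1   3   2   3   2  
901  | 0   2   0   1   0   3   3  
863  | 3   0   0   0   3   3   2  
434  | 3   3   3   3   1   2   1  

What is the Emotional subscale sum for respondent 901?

Respondent 901 raw: 0, 2, 0, 1, 0, 3, 3.
Emotional items: 1, 3, 4, 6, 7.
Reverse-coded (on a 0–3 scale, reversed = 3 − raw):
  item 1: 0
  item 3: 0
  item 4: 1
  item 6: 3
  item 7: 3
Sum = 0 + 0 + 1 + 3 + 3 = 7

7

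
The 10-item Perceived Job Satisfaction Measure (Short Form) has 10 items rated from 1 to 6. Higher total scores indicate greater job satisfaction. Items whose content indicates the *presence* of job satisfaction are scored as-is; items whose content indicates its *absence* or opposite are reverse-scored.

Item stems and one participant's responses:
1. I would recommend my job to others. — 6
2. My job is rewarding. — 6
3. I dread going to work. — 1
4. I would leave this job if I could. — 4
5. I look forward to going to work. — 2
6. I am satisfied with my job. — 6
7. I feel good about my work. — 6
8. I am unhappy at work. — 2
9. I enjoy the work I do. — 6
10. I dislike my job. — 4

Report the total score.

Items 3, 4, 8, 10 describe the absence/opposite of job satisfaction → reverse-score.
on a 1–6 scale, reversed = 7 − raw.
  item 1: 6
  item 2: 6
  item 3: 7 − 1 = 6
  item 4: 7 − 4 = 3
  item 5: 2
  item 6: 6
  item 7: 6
  item 8: 7 − 2 = 5
  item 9: 6
  item 10: 7 − 4 = 3
Total = 6 + 6 + 6 + 3 + 2 + 6 + 6 + 5 + 6 + 3 = 49

49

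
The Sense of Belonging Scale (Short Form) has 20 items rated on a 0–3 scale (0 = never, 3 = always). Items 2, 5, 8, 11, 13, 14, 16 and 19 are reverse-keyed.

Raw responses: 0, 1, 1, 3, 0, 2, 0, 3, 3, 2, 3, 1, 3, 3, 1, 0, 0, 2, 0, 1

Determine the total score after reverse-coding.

Reversing items 2, 5, 8, 11, 13, 14, 16, and 19 with 3 − raw:
Total = 0 + (3−1) + 1 + 3 + (3−0) + 2 + 0 + (3−3) + 3 + 2 + (3−3) + 1 + (3−3) + (3−3) + 1 + (3−0) + 0 + 2 + (3−0) + 1
      = 0 + 2 + 1 + 3 + 3 + 2 + 0 + 0 + 3 + 2 + 0 + 1 + 0 + 0 + 1 + 3 + 0 + 2 + 3 + 1 = 27

27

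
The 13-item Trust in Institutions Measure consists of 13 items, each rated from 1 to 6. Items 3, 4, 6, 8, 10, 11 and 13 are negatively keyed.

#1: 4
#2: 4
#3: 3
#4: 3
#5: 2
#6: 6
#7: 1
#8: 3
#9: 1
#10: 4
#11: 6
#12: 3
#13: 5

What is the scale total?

Reversing items 3, 4, 6, 8, 10, 11, & 13 with 7 − raw:
Total = 4 + 4 + (7−3) + (7−3) + 2 + (7−6) + 1 + (7−3) + 1 + (7−4) + (7−6) + 3 + (7−5)
      = 4 + 4 + 4 + 4 + 2 + 1 + 1 + 4 + 1 + 3 + 1 + 3 + 2 = 34

34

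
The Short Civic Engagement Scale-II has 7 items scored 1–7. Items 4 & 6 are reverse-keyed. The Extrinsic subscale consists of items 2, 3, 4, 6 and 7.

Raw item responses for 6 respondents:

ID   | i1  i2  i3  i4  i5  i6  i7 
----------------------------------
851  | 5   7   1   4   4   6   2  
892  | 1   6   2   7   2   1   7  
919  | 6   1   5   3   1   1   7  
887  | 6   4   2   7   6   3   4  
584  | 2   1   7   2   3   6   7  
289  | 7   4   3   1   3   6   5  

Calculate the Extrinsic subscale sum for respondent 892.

Respondent 892 raw: 1, 6, 2, 7, 2, 1, 7.
Extrinsic items: 2, 3, 4, 6, 7.
Reverse-coded (reversed = (1+7) − raw = 8 − raw):
  item 2: 6
  item 3: 2
  item 4: 8 − 7 = 1
  item 6: 8 − 1 = 7
  item 7: 7
Sum = 6 + 2 + 1 + 7 + 7 = 23

23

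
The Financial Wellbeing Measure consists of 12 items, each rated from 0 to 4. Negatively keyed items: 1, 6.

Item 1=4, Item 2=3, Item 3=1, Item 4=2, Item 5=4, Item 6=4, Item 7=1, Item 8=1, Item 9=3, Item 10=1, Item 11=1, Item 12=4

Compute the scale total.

21

Negatively keyed items use 4 − raw:
  item 1: 4 − 4 = 0
  item 6: 4 − 4 = 0
After reverse-coding: 0, 3, 1, 2, 4, 0, 1, 1, 3, 1, 1, 4
Total = 0 + 3 + 1 + 2 + 4 + 0 + 1 + 1 + 3 + 1 + 1 + 4 = 21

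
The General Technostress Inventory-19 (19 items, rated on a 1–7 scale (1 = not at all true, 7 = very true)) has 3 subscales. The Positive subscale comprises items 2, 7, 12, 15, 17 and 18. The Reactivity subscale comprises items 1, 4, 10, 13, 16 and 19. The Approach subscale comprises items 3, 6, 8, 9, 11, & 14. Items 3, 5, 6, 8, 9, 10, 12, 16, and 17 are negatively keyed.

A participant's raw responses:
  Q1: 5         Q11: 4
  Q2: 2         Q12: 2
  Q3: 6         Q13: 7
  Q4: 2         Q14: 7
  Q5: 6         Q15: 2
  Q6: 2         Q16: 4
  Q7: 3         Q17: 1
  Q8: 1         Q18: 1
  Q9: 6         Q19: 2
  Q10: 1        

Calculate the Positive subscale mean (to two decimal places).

3.50

Positive items: 2, 7, 12, 15, 17, 18.
Of these, items 12 & 17 are negatively keyed; reverse-coded value = 8 − response.
  item 2: 2
  item 7: 3
  item 12: 8 − 2 = 6
  item 15: 2
  item 17: 8 − 1 = 7
  item 18: 1
Sum = 2 + 3 + 6 + 2 + 7 + 1 = 21
Mean = 21 / 6 = 3.50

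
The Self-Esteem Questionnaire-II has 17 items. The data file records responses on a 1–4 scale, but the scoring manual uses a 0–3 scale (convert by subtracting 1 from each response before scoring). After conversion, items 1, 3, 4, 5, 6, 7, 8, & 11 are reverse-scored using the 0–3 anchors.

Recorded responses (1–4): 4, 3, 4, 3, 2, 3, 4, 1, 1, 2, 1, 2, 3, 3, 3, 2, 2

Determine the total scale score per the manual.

22

Convert to 0–3: 3, 2, 3, 2, 1, 2, 3, 0, 0, 1, 0, 1, 2, 2, 2, 1, 1
Reverse-coded (on a 0–3 scale, reversed = 3 − raw):
  item 1: 3 − 3 = 0
  item 3: 3 − 3 = 0
  item 4: 3 − 2 = 1
  item 5: 3 − 1 = 2
  item 6: 3 − 2 = 1
  item 7: 3 − 3 = 0
  item 8: 3 − 0 = 3
  item 11: 3 − 0 = 3
Scored: 0, 2, 0, 1, 2, 1, 0, 3, 0, 1, 3, 1, 2, 2, 2, 1, 1
Total = 22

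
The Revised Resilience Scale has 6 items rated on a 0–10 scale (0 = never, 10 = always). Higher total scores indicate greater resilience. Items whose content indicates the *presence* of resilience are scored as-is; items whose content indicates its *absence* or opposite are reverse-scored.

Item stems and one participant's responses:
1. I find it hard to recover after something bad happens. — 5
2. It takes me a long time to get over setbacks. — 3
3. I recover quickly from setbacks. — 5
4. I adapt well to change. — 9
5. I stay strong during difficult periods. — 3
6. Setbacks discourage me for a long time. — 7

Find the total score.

32

Items 1, 2, 6 describe the absence/opposite of resilience → reverse-score.
reverse-coded value = 10 − response.
  item 1: 10 − 5 = 5
  item 2: 10 − 3 = 7
  item 3: 5
  item 4: 9
  item 5: 3
  item 6: 10 − 7 = 3
Total = 5 + 7 + 5 + 9 + 3 + 3 = 32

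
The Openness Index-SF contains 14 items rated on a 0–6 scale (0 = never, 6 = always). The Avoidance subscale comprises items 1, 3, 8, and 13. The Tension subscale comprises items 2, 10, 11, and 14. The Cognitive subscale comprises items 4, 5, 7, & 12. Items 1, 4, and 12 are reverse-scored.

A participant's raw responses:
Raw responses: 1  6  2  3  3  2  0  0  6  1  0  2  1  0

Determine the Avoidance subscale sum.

Avoidance items: 1, 3, 8, 13.
Of these, item 1 is reverse-scored; on a 0–6 scale, reversed = 6 − raw.
  item 1: 6 − 1 = 5
  item 3: 2
  item 8: 0
  item 13: 1
Sum = 5 + 2 + 0 + 1 = 8

8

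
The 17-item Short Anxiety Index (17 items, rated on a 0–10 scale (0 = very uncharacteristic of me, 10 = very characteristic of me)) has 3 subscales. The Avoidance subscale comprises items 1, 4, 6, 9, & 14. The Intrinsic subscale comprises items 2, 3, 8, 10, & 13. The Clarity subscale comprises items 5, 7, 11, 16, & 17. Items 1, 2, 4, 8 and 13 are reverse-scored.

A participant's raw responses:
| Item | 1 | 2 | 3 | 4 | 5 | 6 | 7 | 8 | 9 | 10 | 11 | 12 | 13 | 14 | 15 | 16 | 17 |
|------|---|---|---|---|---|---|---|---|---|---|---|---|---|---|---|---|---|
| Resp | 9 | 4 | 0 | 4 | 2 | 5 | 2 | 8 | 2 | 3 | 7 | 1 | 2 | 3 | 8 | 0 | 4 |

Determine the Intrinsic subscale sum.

19

Intrinsic items: 2, 3, 8, 10, 13.
Of these, items 2, 8, & 13 are reverse-scored; on a 0–10 scale, reversed = 10 − raw.
  item 2: 10 − 4 = 6
  item 3: 0
  item 8: 10 − 8 = 2
  item 10: 3
  item 13: 10 − 2 = 8
Sum = 6 + 0 + 2 + 3 + 8 = 19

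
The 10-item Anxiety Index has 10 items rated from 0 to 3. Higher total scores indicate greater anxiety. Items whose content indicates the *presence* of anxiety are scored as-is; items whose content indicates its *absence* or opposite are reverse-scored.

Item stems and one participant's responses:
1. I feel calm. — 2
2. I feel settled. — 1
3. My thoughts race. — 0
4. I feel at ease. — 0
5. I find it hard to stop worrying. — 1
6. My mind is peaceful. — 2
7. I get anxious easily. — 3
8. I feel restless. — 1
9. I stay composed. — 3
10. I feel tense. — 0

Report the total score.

Items 1, 2, 4, 6, 9 describe the absence/opposite of anxiety → reverse-score.
reverse-coded value = 3 − response.
  item 1: 3 − 2 = 1
  item 2: 3 − 1 = 2
  item 3: 0
  item 4: 3 − 0 = 3
  item 5: 1
  item 6: 3 − 2 = 1
  item 7: 3
  item 8: 1
  item 9: 3 − 3 = 0
  item 10: 0
Total = 1 + 2 + 0 + 3 + 1 + 1 + 3 + 1 + 0 + 0 = 12

12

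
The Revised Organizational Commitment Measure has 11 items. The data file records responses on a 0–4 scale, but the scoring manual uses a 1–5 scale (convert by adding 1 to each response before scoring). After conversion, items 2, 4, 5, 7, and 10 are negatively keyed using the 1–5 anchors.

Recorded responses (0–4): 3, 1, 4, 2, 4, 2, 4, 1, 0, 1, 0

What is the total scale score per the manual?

29

Convert to 1–5: 4, 2, 5, 3, 5, 3, 5, 2, 1, 2, 1
Reverse-coded (on a 1–5 scale, reversed = 6 − raw):
  item 2: 6 − 2 = 4
  item 4: 6 − 3 = 3
  item 5: 6 − 5 = 1
  item 7: 6 − 5 = 1
  item 10: 6 − 2 = 4
Scored: 4, 4, 5, 3, 1, 3, 1, 2, 1, 4, 1
Total = 29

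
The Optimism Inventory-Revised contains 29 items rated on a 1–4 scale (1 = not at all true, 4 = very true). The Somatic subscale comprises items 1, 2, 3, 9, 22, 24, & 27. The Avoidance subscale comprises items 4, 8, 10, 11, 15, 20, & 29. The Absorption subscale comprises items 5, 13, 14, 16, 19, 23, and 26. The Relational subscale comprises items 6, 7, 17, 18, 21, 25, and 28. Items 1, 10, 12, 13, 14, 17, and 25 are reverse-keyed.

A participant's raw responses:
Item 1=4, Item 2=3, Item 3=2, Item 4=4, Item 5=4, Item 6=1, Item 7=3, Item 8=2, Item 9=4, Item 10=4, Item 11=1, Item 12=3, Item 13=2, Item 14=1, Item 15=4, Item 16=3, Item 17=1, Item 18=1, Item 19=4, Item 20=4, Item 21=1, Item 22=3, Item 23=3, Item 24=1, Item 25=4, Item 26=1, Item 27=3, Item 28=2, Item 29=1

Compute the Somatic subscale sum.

17

Somatic items: 1, 2, 3, 9, 22, 24, 27.
Of these, item 1 is reverse-keyed; reverse-coded value = 5 − response.
  item 1: 5 − 4 = 1
  item 2: 3
  item 3: 2
  item 9: 4
  item 22: 3
  item 24: 1
  item 27: 3
Sum = 1 + 3 + 2 + 4 + 3 + 1 + 3 = 17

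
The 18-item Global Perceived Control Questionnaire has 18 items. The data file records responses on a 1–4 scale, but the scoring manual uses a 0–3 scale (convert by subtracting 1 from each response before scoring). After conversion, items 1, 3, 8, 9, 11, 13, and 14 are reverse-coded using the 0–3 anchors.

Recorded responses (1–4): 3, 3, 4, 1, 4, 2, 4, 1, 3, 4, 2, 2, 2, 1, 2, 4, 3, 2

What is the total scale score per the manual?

32

Convert to 0–3: 2, 2, 3, 0, 3, 1, 3, 0, 2, 3, 1, 1, 1, 0, 1, 3, 2, 1
Reverse-coded (on a 0–3 scale, reversed = 3 − raw):
  item 1: 3 − 2 = 1
  item 3: 3 − 3 = 0
  item 8: 3 − 0 = 3
  item 9: 3 − 2 = 1
  item 11: 3 − 1 = 2
  item 13: 3 − 1 = 2
  item 14: 3 − 0 = 3
Scored: 1, 2, 0, 0, 3, 1, 3, 3, 1, 3, 2, 1, 2, 3, 1, 3, 2, 1
Total = 32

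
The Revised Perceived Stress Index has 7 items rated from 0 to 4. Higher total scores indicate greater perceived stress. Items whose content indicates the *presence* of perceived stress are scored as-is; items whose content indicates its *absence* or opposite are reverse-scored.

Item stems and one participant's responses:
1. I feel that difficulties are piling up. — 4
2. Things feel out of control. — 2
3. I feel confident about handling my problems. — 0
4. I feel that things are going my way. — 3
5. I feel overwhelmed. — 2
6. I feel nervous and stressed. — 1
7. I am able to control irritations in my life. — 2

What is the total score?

Items 3, 4, 7 describe the absence/opposite of perceived stress → reverse-score.
on a 0–4 scale, reversed = 4 − raw.
  item 1: 4
  item 2: 2
  item 3: 4 − 0 = 4
  item 4: 4 − 3 = 1
  item 5: 2
  item 6: 1
  item 7: 4 − 2 = 2
Total = 4 + 2 + 4 + 1 + 2 + 1 + 2 = 16

16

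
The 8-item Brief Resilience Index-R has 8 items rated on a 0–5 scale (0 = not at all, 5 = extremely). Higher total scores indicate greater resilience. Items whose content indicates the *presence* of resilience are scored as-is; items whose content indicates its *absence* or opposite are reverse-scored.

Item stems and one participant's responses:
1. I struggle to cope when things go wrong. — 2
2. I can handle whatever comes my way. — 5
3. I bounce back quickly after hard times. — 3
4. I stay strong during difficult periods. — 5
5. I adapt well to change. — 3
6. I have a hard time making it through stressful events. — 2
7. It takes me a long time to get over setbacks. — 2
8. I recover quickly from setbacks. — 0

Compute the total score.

Items 1, 6, 7 describe the absence/opposite of resilience → reverse-score.
on a 0–5 scale, reversed = 5 − raw.
  item 1: 5 − 2 = 3
  item 2: 5
  item 3: 3
  item 4: 5
  item 5: 3
  item 6: 5 − 2 = 3
  item 7: 5 − 2 = 3
  item 8: 0
Total = 3 + 5 + 3 + 5 + 3 + 3 + 3 + 0 = 25

25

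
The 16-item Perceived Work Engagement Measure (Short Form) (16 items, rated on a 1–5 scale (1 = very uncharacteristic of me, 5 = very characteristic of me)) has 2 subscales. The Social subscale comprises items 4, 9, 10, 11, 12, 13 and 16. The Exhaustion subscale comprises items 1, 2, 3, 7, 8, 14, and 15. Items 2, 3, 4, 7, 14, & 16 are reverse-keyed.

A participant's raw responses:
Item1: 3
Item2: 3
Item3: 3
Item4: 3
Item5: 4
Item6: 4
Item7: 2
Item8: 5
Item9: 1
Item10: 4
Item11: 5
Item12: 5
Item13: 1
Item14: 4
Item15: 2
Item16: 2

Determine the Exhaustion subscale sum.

22

Exhaustion items: 1, 2, 3, 7, 8, 14, 15.
Of these, items 2, 3, 7, & 14 are reverse-keyed; reverse-coded value = 6 − response.
  item 1: 3
  item 2: 6 − 3 = 3
  item 3: 6 − 3 = 3
  item 7: 6 − 2 = 4
  item 8: 5
  item 14: 6 − 4 = 2
  item 15: 2
Sum = 3 + 3 + 3 + 4 + 5 + 2 + 2 = 22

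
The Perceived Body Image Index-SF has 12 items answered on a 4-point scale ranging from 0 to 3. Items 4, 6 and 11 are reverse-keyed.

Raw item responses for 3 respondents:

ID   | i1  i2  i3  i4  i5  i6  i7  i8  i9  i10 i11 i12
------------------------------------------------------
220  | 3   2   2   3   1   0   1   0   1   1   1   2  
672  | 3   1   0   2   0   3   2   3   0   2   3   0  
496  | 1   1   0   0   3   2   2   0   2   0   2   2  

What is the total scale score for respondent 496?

16

Respondent 496 raw: 1, 1, 0, 0, 3, 2, 2, 0, 2, 0, 2, 2.
Reverse-coded (reversed = (0+3) − raw = 3 − raw):
  item 1: 1
  item 2: 1
  item 3: 0
  item 4: 3 − 0 = 3
  item 5: 3
  item 6: 3 − 2 = 1
  item 7: 2
  item 8: 0
  item 9: 2
  item 10: 0
  item 11: 3 − 2 = 1
  item 12: 2
Sum = 1 + 1 + 0 + 3 + 3 + 1 + 2 + 0 + 2 + 0 + 1 + 2 = 16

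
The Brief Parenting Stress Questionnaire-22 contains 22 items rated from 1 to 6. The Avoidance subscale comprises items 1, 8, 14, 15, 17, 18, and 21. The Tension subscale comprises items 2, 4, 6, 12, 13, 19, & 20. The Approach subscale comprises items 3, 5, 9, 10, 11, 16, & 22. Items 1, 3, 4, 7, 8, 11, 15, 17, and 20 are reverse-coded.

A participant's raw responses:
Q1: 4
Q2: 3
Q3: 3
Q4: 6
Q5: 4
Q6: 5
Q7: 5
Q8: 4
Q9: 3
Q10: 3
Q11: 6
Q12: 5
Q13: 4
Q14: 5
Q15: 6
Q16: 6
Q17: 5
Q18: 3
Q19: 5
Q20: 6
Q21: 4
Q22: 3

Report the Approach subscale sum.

24

Approach items: 3, 5, 9, 10, 11, 16, 22.
Of these, items 3 and 11 are reverse-coded; reverse-coded value = 7 − response.
  item 3: 7 − 3 = 4
  item 5: 4
  item 9: 3
  item 10: 3
  item 11: 7 − 6 = 1
  item 16: 6
  item 22: 3
Sum = 4 + 4 + 3 + 3 + 1 + 6 + 3 = 24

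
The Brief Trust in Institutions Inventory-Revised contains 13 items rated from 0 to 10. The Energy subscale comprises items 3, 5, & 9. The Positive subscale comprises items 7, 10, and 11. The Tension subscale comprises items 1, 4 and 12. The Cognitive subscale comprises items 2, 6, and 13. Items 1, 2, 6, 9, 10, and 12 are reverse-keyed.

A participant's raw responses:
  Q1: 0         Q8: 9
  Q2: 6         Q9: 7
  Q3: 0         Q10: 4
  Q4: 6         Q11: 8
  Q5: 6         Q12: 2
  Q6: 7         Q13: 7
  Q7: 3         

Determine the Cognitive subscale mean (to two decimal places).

4.67

Cognitive items: 2, 6, 13.
Of these, items 2 & 6 are reverse-keyed; reverse-coded value = 10 − response.
  item 2: 10 − 6 = 4
  item 6: 10 − 7 = 3
  item 13: 7
Sum = 4 + 3 + 7 = 14
Mean = 14 / 3 = 4.67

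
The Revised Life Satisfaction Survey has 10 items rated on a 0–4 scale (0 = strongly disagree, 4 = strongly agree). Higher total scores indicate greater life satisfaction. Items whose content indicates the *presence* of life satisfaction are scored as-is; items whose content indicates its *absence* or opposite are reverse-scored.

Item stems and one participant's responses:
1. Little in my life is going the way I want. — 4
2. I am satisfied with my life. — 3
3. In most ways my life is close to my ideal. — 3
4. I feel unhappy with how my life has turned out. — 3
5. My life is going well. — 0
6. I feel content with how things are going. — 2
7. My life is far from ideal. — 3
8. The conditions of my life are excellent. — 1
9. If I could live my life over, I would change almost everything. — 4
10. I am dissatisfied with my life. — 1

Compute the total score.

14

Items 1, 4, 7, 9, 10 describe the absence/opposite of life satisfaction → reverse-score.
reverse-coded value = 4 − response.
  item 1: 4 − 4 = 0
  item 2: 3
  item 3: 3
  item 4: 4 − 3 = 1
  item 5: 0
  item 6: 2
  item 7: 4 − 3 = 1
  item 8: 1
  item 9: 4 − 4 = 0
  item 10: 4 − 1 = 3
Total = 0 + 3 + 3 + 1 + 0 + 2 + 1 + 1 + 0 + 3 = 14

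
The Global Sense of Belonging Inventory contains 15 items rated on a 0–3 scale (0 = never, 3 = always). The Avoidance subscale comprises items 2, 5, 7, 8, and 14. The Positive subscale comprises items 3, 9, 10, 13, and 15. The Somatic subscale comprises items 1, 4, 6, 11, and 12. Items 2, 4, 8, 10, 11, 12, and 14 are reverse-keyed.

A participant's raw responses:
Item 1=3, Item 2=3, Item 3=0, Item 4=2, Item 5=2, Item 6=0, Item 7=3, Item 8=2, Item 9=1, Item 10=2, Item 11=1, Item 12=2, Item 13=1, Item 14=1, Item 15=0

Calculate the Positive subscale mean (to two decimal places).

0.60

Positive items: 3, 9, 10, 13, 15.
Of these, item 10 is reverse-keyed; on a 0–3 scale, reversed = 3 − raw.
  item 3: 0
  item 9: 1
  item 10: 3 − 2 = 1
  item 13: 1
  item 15: 0
Sum = 0 + 1 + 1 + 1 + 0 = 3
Mean = 3 / 5 = 0.60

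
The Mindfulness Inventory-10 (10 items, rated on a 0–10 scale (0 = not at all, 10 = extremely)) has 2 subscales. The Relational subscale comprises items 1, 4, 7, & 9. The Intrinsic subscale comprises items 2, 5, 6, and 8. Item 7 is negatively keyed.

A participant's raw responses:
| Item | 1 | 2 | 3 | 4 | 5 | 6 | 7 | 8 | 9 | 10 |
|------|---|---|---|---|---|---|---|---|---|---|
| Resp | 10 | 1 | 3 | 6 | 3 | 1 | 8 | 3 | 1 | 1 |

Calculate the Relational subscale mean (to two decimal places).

4.75

Relational items: 1, 4, 7, 9.
Of these, item 7 is negatively keyed; reversed = (0+10) − raw = 10 − raw.
  item 1: 10
  item 4: 6
  item 7: 10 − 8 = 2
  item 9: 1
Sum = 10 + 6 + 2 + 1 = 19
Mean = 19 / 4 = 4.75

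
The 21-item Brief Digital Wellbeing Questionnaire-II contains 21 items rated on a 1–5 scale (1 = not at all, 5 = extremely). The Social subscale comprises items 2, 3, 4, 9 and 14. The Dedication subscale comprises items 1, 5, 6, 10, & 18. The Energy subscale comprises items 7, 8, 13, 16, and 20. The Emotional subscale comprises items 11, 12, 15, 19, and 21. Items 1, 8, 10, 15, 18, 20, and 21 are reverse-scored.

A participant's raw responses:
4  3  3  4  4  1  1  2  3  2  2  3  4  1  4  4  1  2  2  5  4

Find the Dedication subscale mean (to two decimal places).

3.00

Dedication items: 1, 5, 6, 10, 18.
Of these, items 1, 10, and 18 are reverse-scored; reverse-coded value = 6 − response.
  item 1: 6 − 4 = 2
  item 5: 4
  item 6: 1
  item 10: 6 − 2 = 4
  item 18: 6 − 2 = 4
Sum = 2 + 4 + 1 + 4 + 4 = 15
Mean = 15 / 5 = 3.00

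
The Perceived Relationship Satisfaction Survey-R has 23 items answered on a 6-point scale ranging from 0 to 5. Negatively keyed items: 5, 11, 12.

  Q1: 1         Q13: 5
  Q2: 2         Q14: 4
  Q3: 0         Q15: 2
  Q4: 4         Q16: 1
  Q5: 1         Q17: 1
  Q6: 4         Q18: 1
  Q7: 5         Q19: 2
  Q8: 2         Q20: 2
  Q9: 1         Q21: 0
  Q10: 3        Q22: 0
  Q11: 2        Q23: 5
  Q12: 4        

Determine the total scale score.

Raw sum = 52. Negatively keyed items: 5, 11, 12; their raw sum = 7.
Each reversal replaces raw with 5 − raw, changing the total by 5 − 2·raw per item.
Total = 52 + 3·5 − 2·7 = 52 + 15 − 14 = 53

53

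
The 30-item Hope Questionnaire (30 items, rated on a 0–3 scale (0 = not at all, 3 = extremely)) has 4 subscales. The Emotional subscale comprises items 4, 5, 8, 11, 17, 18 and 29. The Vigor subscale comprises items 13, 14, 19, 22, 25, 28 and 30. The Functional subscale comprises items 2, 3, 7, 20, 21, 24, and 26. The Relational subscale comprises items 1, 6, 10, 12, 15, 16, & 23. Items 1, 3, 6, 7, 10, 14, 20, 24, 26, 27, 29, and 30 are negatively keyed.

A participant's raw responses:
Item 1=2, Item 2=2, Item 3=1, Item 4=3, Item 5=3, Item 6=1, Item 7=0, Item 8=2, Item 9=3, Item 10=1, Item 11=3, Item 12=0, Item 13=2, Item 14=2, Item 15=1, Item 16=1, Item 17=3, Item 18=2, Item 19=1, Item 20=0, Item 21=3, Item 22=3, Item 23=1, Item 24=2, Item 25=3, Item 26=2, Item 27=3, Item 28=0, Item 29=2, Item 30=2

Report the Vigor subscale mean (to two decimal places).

1.57

Vigor items: 13, 14, 19, 22, 25, 28, 30.
Of these, items 14 and 30 are negatively keyed; reversed = (0+3) − raw = 3 − raw.
  item 13: 2
  item 14: 3 − 2 = 1
  item 19: 1
  item 22: 3
  item 25: 3
  item 28: 0
  item 30: 3 − 2 = 1
Sum = 2 + 1 + 1 + 3 + 3 + 0 + 1 = 11
Mean = 11 / 7 = 1.57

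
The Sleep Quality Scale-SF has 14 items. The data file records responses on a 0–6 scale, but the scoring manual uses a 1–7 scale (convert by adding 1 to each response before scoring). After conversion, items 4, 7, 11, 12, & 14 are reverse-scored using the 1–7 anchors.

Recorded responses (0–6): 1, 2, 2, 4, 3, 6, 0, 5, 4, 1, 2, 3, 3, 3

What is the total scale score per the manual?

Convert to 1–7: 2, 3, 3, 5, 4, 7, 1, 6, 5, 2, 3, 4, 4, 4
Reverse-coded (reverse-coded value = 8 − response):
  item 4: 8 − 5 = 3
  item 7: 8 − 1 = 7
  item 11: 8 − 3 = 5
  item 12: 8 − 4 = 4
  item 14: 8 − 4 = 4
Scored: 2, 3, 3, 3, 4, 7, 7, 6, 5, 2, 5, 4, 4, 4
Total = 59

59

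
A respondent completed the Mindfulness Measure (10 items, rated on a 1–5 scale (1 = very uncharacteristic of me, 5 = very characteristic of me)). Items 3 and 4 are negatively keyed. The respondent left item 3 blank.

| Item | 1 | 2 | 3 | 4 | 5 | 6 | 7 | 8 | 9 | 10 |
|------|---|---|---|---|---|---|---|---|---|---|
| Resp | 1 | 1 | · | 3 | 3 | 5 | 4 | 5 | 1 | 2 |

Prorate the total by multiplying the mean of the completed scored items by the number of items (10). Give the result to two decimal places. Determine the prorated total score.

Reverse-coded (on a 1–5 scale, reversed = 6 − raw):
  item 4: 6 − 3 = 3
Completed scored items (9 of 10): 1, 1, 3, 3, 5, 4, 5, 1, 2; sum = 25.
Person mean = 25 / 9 ≈ 2.7778
Prorated total = (25 / 9) × 10 = 27.78 (to 2 dp)

27.78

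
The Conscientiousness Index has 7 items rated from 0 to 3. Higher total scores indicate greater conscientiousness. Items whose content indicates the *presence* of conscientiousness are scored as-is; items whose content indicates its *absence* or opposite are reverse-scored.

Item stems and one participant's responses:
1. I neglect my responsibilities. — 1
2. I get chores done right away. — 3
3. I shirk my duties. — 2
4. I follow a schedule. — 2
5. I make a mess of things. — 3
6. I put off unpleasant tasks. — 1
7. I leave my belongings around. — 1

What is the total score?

12

Items 1, 3, 5, 6, 7 describe the absence/opposite of conscientiousness → reverse-score.
reverse-coded value = 3 − response.
  item 1: 3 − 1 = 2
  item 2: 3
  item 3: 3 − 2 = 1
  item 4: 2
  item 5: 3 − 3 = 0
  item 6: 3 − 1 = 2
  item 7: 3 − 1 = 2
Total = 2 + 3 + 1 + 2 + 0 + 2 + 2 = 12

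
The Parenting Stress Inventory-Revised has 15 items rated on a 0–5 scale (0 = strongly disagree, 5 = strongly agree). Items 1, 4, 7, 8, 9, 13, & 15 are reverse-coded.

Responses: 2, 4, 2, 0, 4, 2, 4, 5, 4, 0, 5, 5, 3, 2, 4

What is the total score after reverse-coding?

37

Reverse-coded items (reverse-coded value = 5 − response):
  item 1: 5 − 2 = 3
  item 4: 5 − 0 = 5
  item 7: 5 − 4 = 1
  item 8: 5 − 5 = 0
  item 9: 5 − 4 = 1
  item 13: 5 − 3 = 2
  item 15: 5 − 4 = 1
After reverse-coding: 3, 4, 2, 5, 4, 2, 1, 0, 1, 0, 5, 5, 2, 2, 1
Total = 3 + 4 + 2 + 5 + 4 + 2 + 1 + 0 + 1 + 0 + 5 + 5 + 2 + 2 + 1 = 37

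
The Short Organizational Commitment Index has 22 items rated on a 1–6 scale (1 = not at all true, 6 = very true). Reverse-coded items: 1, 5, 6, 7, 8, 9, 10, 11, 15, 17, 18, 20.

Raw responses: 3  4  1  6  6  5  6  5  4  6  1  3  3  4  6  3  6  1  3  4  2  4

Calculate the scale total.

64

Reverse-coded items (on a 1–6 scale, reversed = 7 − raw):
  item 1: 7 − 3 = 4
  item 5: 7 − 6 = 1
  item 6: 7 − 5 = 2
  item 7: 7 − 6 = 1
  item 8: 7 − 5 = 2
  item 9: 7 − 4 = 3
  item 10: 7 − 6 = 1
  item 11: 7 − 1 = 6
  item 15: 7 − 6 = 1
  item 17: 7 − 6 = 1
  item 18: 7 − 1 = 6
  item 20: 7 − 4 = 3
Scored items: 4, 4, 1, 6, 1, 2, 1, 2, 3, 1, 6, 3, 3, 4, 1, 3, 1, 6, 3, 3, 2, 4
Total = 4 + 4 + 1 + 6 + 1 + 2 + 1 + 2 + 3 + 1 + 6 + 3 + 3 + 4 + 1 + 3 + 1 + 6 + 3 + 3 + 2 + 4 = 64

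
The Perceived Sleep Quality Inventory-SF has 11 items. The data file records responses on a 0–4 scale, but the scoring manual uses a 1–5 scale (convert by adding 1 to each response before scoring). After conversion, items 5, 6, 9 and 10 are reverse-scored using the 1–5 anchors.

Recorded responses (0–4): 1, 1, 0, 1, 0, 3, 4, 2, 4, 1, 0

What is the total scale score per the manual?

Convert to 1–5: 2, 2, 1, 2, 1, 4, 5, 3, 5, 2, 1
Reverse-coded (reverse-coded value = 6 − response):
  item 5: 6 − 1 = 5
  item 6: 6 − 4 = 2
  item 9: 6 − 5 = 1
  item 10: 6 − 2 = 4
Scored: 2, 2, 1, 2, 5, 2, 5, 3, 1, 4, 1
Total = 28

28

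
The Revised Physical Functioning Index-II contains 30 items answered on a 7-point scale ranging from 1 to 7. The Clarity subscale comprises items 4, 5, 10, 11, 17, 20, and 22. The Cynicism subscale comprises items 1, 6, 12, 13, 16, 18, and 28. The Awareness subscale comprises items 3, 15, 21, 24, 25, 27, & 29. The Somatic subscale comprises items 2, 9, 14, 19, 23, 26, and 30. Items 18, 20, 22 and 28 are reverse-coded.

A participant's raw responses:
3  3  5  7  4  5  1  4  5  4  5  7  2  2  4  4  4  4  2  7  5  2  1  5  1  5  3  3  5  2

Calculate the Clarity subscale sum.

Clarity items: 4, 5, 10, 11, 17, 20, 22.
Of these, items 20 & 22 are reverse-coded; on a 1–7 scale, reversed = 8 − raw.
  item 4: 7
  item 5: 4
  item 10: 4
  item 11: 5
  item 17: 4
  item 20: 8 − 7 = 1
  item 22: 8 − 2 = 6
Sum = 7 + 4 + 4 + 5 + 4 + 1 + 6 = 31

31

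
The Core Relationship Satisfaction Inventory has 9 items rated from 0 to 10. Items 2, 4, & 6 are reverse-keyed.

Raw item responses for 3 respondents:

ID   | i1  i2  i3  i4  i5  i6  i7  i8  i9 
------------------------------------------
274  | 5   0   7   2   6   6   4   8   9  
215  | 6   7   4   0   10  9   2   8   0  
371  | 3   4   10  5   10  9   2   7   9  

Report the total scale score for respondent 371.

Respondent 371 raw: 3, 4, 10, 5, 10, 9, 2, 7, 9.
Reverse-coded (on a 0–10 scale, reversed = 10 − raw):
  item 1: 3
  item 2: 10 − 4 = 6
  item 3: 10
  item 4: 10 − 5 = 5
  item 5: 10
  item 6: 10 − 9 = 1
  item 7: 2
  item 8: 7
  item 9: 9
Sum = 3 + 6 + 10 + 5 + 10 + 1 + 2 + 7 + 9 = 53

53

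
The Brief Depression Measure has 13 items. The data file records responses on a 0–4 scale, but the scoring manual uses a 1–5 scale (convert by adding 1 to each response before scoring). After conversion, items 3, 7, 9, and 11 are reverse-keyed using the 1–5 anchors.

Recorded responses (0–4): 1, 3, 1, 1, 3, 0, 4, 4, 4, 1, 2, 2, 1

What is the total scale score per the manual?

Convert to 1–5: 2, 4, 2, 2, 4, 1, 5, 5, 5, 2, 3, 3, 2
Reverse-coded (reversed = (1+5) − raw = 6 − raw):
  item 3: 6 − 2 = 4
  item 7: 6 − 5 = 1
  item 9: 6 − 5 = 1
  item 11: 6 − 3 = 3
Scored: 2, 4, 4, 2, 4, 1, 1, 5, 1, 2, 3, 3, 2
Total = 34

34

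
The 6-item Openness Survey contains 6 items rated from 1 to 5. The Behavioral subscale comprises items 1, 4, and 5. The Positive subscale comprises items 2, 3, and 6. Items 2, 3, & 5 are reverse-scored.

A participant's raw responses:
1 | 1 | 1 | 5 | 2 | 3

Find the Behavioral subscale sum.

10

Behavioral items: 1, 4, 5.
Of these, item 5 is reverse-scored; reverse-coded value = 6 − response.
  item 1: 1
  item 4: 5
  item 5: 6 − 2 = 4
Sum = 1 + 5 + 4 = 10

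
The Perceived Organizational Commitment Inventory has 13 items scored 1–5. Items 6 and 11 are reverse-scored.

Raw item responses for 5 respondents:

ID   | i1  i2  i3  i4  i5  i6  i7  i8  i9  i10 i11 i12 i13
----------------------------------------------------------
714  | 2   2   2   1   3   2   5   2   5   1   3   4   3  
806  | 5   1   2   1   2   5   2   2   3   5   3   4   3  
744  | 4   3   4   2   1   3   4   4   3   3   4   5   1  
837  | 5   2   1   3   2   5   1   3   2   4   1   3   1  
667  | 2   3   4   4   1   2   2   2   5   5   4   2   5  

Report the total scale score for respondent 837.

Respondent 837 raw: 5, 2, 1, 3, 2, 5, 1, 3, 2, 4, 1, 3, 1.
Reverse-coded (on a 1–5 scale, reversed = 6 − raw):
  item 1: 5
  item 2: 2
  item 3: 1
  item 4: 3
  item 5: 2
  item 6: 6 − 5 = 1
  item 7: 1
  item 8: 3
  item 9: 2
  item 10: 4
  item 11: 6 − 1 = 5
  item 12: 3
  item 13: 1
Sum = 5 + 2 + 1 + 3 + 2 + 1 + 1 + 3 + 2 + 4 + 5 + 3 + 1 = 33

33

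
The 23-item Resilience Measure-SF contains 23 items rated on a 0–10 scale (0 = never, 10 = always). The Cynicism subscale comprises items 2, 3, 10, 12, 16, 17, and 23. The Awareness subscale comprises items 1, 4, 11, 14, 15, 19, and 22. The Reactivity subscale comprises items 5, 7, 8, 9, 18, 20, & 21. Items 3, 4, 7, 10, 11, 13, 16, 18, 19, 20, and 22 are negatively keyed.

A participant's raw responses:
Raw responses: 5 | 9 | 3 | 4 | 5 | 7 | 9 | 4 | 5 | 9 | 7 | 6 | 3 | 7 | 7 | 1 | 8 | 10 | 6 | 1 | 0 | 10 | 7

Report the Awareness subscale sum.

Awareness items: 1, 4, 11, 14, 15, 19, 22.
Of these, items 4, 11, 19, & 22 are negatively keyed; reversed = (0+10) − raw = 10 − raw.
  item 1: 5
  item 4: 10 − 4 = 6
  item 11: 10 − 7 = 3
  item 14: 7
  item 15: 7
  item 19: 10 − 6 = 4
  item 22: 10 − 10 = 0
Sum = 5 + 6 + 3 + 7 + 7 + 4 + 0 = 32

32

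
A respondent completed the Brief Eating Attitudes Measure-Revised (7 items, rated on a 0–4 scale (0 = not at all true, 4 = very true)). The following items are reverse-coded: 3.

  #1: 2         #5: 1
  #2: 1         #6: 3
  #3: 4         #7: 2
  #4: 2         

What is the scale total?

11

Reverse-coded items (reversed = (0+4) − raw = 4 − raw):
  item 3: 4 − 4 = 0
Scored responses: 2, 1, 0, 2, 1, 3, 2
Total = 2 + 1 + 0 + 2 + 1 + 3 + 2 = 11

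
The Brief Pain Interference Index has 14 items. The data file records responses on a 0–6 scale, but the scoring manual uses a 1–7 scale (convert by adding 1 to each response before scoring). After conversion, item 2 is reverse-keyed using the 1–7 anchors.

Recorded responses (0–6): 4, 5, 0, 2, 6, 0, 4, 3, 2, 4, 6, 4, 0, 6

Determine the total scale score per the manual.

Convert to 1–7: 5, 6, 1, 3, 7, 1, 5, 4, 3, 5, 7, 5, 1, 7
Reverse-coded (reverse-coded value = 8 − response):
  item 2: 8 − 6 = 2
Scored: 5, 2, 1, 3, 7, 1, 5, 4, 3, 5, 7, 5, 1, 7
Total = 56

56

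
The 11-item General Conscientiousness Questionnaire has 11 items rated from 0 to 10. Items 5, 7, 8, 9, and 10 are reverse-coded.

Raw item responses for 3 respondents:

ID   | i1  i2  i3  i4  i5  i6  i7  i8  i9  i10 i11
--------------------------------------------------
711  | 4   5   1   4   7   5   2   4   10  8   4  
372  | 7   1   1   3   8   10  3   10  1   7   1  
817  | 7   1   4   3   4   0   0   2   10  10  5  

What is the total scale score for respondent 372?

44

Respondent 372 raw: 7, 1, 1, 3, 8, 10, 3, 10, 1, 7, 1.
Reverse-coded (reverse-coded value = 10 − response):
  item 1: 7
  item 2: 1
  item 3: 1
  item 4: 3
  item 5: 10 − 8 = 2
  item 6: 10
  item 7: 10 − 3 = 7
  item 8: 10 − 10 = 0
  item 9: 10 − 1 = 9
  item 10: 10 − 7 = 3
  item 11: 1
Sum = 7 + 1 + 1 + 3 + 2 + 10 + 7 + 0 + 9 + 3 + 1 = 44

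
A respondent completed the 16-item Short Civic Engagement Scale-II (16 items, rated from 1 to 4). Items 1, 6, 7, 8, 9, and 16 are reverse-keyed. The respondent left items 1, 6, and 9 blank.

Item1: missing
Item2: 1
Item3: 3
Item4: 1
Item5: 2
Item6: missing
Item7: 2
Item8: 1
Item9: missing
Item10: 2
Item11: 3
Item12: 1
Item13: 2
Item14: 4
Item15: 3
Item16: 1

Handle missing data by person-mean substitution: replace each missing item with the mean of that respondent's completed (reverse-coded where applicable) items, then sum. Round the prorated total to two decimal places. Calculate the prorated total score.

40.62

Reverse-coded (reverse-coded value = 5 − response):
  item 7: 5 − 2 = 3
  item 8: 5 − 1 = 4
  item 16: 5 − 1 = 4
Completed scored items (13 of 16): 1, 3, 1, 2, 3, 4, 2, 3, 1, 2, 4, 3, 4; sum = 33.
Person mean = 33 / 13 ≈ 2.5385
Prorated total = (33 / 13) × 16 = 40.62 (to 2 dp)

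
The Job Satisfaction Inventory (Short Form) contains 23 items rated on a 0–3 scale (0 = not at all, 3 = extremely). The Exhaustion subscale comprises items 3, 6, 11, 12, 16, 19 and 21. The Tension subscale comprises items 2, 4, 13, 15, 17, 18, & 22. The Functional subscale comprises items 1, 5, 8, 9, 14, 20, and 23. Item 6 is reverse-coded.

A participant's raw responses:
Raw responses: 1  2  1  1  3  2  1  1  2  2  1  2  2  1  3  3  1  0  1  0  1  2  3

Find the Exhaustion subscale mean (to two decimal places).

Exhaustion items: 3, 6, 11, 12, 16, 19, 21.
Of these, item 6 is reverse-coded; on a 0–3 scale, reversed = 3 − raw.
  item 3: 1
  item 6: 3 − 2 = 1
  item 11: 1
  item 12: 2
  item 16: 3
  item 19: 1
  item 21: 1
Sum = 1 + 1 + 1 + 2 + 3 + 1 + 1 = 10
Mean = 10 / 7 = 1.43

1.43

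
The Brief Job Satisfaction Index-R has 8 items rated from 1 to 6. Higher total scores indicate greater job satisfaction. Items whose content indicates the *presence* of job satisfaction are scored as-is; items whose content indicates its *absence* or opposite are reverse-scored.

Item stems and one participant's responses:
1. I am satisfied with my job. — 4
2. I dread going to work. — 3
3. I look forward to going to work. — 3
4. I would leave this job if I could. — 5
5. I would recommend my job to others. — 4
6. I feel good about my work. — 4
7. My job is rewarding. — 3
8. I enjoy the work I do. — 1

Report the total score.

25

Items 2, 4 describe the absence/opposite of job satisfaction → reverse-score.
reversed = (1+6) − raw = 7 − raw.
  item 1: 4
  item 2: 7 − 3 = 4
  item 3: 3
  item 4: 7 − 5 = 2
  item 5: 4
  item 6: 4
  item 7: 3
  item 8: 1
Total = 4 + 4 + 3 + 2 + 4 + 4 + 3 + 1 = 25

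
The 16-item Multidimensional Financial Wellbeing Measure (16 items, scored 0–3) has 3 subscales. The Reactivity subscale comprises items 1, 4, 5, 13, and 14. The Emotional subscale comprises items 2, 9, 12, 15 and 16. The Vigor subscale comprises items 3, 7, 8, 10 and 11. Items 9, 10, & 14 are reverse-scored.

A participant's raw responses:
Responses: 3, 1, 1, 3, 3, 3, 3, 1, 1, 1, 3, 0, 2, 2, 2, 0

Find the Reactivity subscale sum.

12

Reactivity items: 1, 4, 5, 13, 14.
Of these, item 14 is reverse-scored; on a 0–3 scale, reversed = 3 − raw.
  item 1: 3
  item 4: 3
  item 5: 3
  item 13: 2
  item 14: 3 − 2 = 1
Sum = 3 + 3 + 3 + 2 + 1 = 12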